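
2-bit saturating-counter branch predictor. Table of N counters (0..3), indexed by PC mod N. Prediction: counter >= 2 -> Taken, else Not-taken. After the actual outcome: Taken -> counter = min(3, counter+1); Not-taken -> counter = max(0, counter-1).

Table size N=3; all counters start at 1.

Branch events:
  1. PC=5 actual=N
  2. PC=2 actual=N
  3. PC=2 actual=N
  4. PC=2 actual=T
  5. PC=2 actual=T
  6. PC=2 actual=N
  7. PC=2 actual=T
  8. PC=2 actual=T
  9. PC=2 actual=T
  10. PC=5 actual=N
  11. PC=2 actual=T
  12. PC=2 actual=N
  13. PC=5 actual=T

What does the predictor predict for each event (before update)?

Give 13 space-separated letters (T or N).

Ev 1: PC=5 idx=2 pred=N actual=N -> ctr[2]=0
Ev 2: PC=2 idx=2 pred=N actual=N -> ctr[2]=0
Ev 3: PC=2 idx=2 pred=N actual=N -> ctr[2]=0
Ev 4: PC=2 idx=2 pred=N actual=T -> ctr[2]=1
Ev 5: PC=2 idx=2 pred=N actual=T -> ctr[2]=2
Ev 6: PC=2 idx=2 pred=T actual=N -> ctr[2]=1
Ev 7: PC=2 idx=2 pred=N actual=T -> ctr[2]=2
Ev 8: PC=2 idx=2 pred=T actual=T -> ctr[2]=3
Ev 9: PC=2 idx=2 pred=T actual=T -> ctr[2]=3
Ev 10: PC=5 idx=2 pred=T actual=N -> ctr[2]=2
Ev 11: PC=2 idx=2 pred=T actual=T -> ctr[2]=3
Ev 12: PC=2 idx=2 pred=T actual=N -> ctr[2]=2
Ev 13: PC=5 idx=2 pred=T actual=T -> ctr[2]=3

Answer: N N N N N T N T T T T T T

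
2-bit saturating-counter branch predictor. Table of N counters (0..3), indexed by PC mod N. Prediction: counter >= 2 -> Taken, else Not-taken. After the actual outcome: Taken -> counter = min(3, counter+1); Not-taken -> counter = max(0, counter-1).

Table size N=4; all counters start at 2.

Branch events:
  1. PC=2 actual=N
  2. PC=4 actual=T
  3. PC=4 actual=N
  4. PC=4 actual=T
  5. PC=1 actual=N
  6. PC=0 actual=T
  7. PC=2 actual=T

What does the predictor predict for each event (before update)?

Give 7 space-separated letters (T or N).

Ev 1: PC=2 idx=2 pred=T actual=N -> ctr[2]=1
Ev 2: PC=4 idx=0 pred=T actual=T -> ctr[0]=3
Ev 3: PC=4 idx=0 pred=T actual=N -> ctr[0]=2
Ev 4: PC=4 idx=0 pred=T actual=T -> ctr[0]=3
Ev 5: PC=1 idx=1 pred=T actual=N -> ctr[1]=1
Ev 6: PC=0 idx=0 pred=T actual=T -> ctr[0]=3
Ev 7: PC=2 idx=2 pred=N actual=T -> ctr[2]=2

Answer: T T T T T T N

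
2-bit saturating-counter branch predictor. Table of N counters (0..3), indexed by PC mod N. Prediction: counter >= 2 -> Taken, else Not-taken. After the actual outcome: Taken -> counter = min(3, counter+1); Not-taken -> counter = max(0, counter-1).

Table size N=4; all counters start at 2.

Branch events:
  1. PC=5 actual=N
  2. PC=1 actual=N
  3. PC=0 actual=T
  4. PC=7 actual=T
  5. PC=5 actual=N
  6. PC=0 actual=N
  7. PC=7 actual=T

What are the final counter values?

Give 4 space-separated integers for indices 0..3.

Answer: 2 0 2 3

Derivation:
Ev 1: PC=5 idx=1 pred=T actual=N -> ctr[1]=1
Ev 2: PC=1 idx=1 pred=N actual=N -> ctr[1]=0
Ev 3: PC=0 idx=0 pred=T actual=T -> ctr[0]=3
Ev 4: PC=7 idx=3 pred=T actual=T -> ctr[3]=3
Ev 5: PC=5 idx=1 pred=N actual=N -> ctr[1]=0
Ev 6: PC=0 idx=0 pred=T actual=N -> ctr[0]=2
Ev 7: PC=7 idx=3 pred=T actual=T -> ctr[3]=3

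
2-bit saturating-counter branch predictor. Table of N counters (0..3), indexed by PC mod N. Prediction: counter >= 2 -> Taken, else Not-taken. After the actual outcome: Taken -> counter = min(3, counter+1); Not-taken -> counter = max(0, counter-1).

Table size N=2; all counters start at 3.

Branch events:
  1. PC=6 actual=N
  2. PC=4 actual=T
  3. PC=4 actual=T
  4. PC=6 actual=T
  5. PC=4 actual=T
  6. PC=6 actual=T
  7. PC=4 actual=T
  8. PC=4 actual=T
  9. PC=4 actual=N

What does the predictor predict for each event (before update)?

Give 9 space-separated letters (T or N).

Ev 1: PC=6 idx=0 pred=T actual=N -> ctr[0]=2
Ev 2: PC=4 idx=0 pred=T actual=T -> ctr[0]=3
Ev 3: PC=4 idx=0 pred=T actual=T -> ctr[0]=3
Ev 4: PC=6 idx=0 pred=T actual=T -> ctr[0]=3
Ev 5: PC=4 idx=0 pred=T actual=T -> ctr[0]=3
Ev 6: PC=6 idx=0 pred=T actual=T -> ctr[0]=3
Ev 7: PC=4 idx=0 pred=T actual=T -> ctr[0]=3
Ev 8: PC=4 idx=0 pred=T actual=T -> ctr[0]=3
Ev 9: PC=4 idx=0 pred=T actual=N -> ctr[0]=2

Answer: T T T T T T T T T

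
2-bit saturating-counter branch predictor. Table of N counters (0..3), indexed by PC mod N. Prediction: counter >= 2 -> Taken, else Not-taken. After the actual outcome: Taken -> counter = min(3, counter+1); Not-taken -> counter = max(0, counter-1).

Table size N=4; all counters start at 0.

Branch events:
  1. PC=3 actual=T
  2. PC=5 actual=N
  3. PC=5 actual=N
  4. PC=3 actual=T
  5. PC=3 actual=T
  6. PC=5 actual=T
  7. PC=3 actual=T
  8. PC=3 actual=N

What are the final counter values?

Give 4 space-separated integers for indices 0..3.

Answer: 0 1 0 2

Derivation:
Ev 1: PC=3 idx=3 pred=N actual=T -> ctr[3]=1
Ev 2: PC=5 idx=1 pred=N actual=N -> ctr[1]=0
Ev 3: PC=5 idx=1 pred=N actual=N -> ctr[1]=0
Ev 4: PC=3 idx=3 pred=N actual=T -> ctr[3]=2
Ev 5: PC=3 idx=3 pred=T actual=T -> ctr[3]=3
Ev 6: PC=5 idx=1 pred=N actual=T -> ctr[1]=1
Ev 7: PC=3 idx=3 pred=T actual=T -> ctr[3]=3
Ev 8: PC=3 idx=3 pred=T actual=N -> ctr[3]=2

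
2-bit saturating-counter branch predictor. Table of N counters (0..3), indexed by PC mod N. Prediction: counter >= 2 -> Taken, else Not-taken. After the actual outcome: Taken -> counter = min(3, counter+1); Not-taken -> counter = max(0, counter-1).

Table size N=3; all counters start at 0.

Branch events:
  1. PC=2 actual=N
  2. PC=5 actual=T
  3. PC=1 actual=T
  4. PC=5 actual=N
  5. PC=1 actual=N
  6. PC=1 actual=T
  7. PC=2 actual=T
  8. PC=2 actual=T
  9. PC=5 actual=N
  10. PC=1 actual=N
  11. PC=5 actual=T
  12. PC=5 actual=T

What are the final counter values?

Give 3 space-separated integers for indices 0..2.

Answer: 0 0 3

Derivation:
Ev 1: PC=2 idx=2 pred=N actual=N -> ctr[2]=0
Ev 2: PC=5 idx=2 pred=N actual=T -> ctr[2]=1
Ev 3: PC=1 idx=1 pred=N actual=T -> ctr[1]=1
Ev 4: PC=5 idx=2 pred=N actual=N -> ctr[2]=0
Ev 5: PC=1 idx=1 pred=N actual=N -> ctr[1]=0
Ev 6: PC=1 idx=1 pred=N actual=T -> ctr[1]=1
Ev 7: PC=2 idx=2 pred=N actual=T -> ctr[2]=1
Ev 8: PC=2 idx=2 pred=N actual=T -> ctr[2]=2
Ev 9: PC=5 idx=2 pred=T actual=N -> ctr[2]=1
Ev 10: PC=1 idx=1 pred=N actual=N -> ctr[1]=0
Ev 11: PC=5 idx=2 pred=N actual=T -> ctr[2]=2
Ev 12: PC=5 idx=2 pred=T actual=T -> ctr[2]=3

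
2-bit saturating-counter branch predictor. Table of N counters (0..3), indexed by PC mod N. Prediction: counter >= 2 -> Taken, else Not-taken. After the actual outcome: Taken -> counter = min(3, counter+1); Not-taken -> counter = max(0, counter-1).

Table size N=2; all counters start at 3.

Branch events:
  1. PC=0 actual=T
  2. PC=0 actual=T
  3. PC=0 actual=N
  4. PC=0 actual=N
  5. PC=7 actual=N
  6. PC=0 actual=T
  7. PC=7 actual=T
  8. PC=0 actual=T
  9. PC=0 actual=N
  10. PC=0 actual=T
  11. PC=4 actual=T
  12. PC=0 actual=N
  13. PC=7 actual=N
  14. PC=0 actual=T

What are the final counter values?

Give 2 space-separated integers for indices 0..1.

Answer: 3 2

Derivation:
Ev 1: PC=0 idx=0 pred=T actual=T -> ctr[0]=3
Ev 2: PC=0 idx=0 pred=T actual=T -> ctr[0]=3
Ev 3: PC=0 idx=0 pred=T actual=N -> ctr[0]=2
Ev 4: PC=0 idx=0 pred=T actual=N -> ctr[0]=1
Ev 5: PC=7 idx=1 pred=T actual=N -> ctr[1]=2
Ev 6: PC=0 idx=0 pred=N actual=T -> ctr[0]=2
Ev 7: PC=7 idx=1 pred=T actual=T -> ctr[1]=3
Ev 8: PC=0 idx=0 pred=T actual=T -> ctr[0]=3
Ev 9: PC=0 idx=0 pred=T actual=N -> ctr[0]=2
Ev 10: PC=0 idx=0 pred=T actual=T -> ctr[0]=3
Ev 11: PC=4 idx=0 pred=T actual=T -> ctr[0]=3
Ev 12: PC=0 idx=0 pred=T actual=N -> ctr[0]=2
Ev 13: PC=7 idx=1 pred=T actual=N -> ctr[1]=2
Ev 14: PC=0 idx=0 pred=T actual=T -> ctr[0]=3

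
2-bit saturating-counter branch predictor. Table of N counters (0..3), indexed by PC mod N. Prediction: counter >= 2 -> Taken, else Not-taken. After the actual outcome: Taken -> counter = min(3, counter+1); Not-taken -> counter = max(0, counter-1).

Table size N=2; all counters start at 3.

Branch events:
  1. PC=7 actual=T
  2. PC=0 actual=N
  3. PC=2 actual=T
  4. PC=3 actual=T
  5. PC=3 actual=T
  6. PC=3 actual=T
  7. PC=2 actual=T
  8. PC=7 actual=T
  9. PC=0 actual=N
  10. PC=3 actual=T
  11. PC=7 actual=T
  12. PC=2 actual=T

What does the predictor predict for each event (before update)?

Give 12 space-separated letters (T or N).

Answer: T T T T T T T T T T T T

Derivation:
Ev 1: PC=7 idx=1 pred=T actual=T -> ctr[1]=3
Ev 2: PC=0 idx=0 pred=T actual=N -> ctr[0]=2
Ev 3: PC=2 idx=0 pred=T actual=T -> ctr[0]=3
Ev 4: PC=3 idx=1 pred=T actual=T -> ctr[1]=3
Ev 5: PC=3 idx=1 pred=T actual=T -> ctr[1]=3
Ev 6: PC=3 idx=1 pred=T actual=T -> ctr[1]=3
Ev 7: PC=2 idx=0 pred=T actual=T -> ctr[0]=3
Ev 8: PC=7 idx=1 pred=T actual=T -> ctr[1]=3
Ev 9: PC=0 idx=0 pred=T actual=N -> ctr[0]=2
Ev 10: PC=3 idx=1 pred=T actual=T -> ctr[1]=3
Ev 11: PC=7 idx=1 pred=T actual=T -> ctr[1]=3
Ev 12: PC=2 idx=0 pred=T actual=T -> ctr[0]=3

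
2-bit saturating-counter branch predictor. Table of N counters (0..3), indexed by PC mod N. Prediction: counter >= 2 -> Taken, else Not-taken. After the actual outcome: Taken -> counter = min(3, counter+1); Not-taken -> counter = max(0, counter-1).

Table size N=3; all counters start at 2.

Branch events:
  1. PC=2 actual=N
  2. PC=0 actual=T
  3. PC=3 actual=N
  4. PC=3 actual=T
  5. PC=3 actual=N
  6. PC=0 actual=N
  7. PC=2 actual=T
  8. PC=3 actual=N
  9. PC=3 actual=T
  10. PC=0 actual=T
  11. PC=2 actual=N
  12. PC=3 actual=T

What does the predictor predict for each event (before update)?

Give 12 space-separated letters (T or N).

Ev 1: PC=2 idx=2 pred=T actual=N -> ctr[2]=1
Ev 2: PC=0 idx=0 pred=T actual=T -> ctr[0]=3
Ev 3: PC=3 idx=0 pred=T actual=N -> ctr[0]=2
Ev 4: PC=3 idx=0 pred=T actual=T -> ctr[0]=3
Ev 5: PC=3 idx=0 pred=T actual=N -> ctr[0]=2
Ev 6: PC=0 idx=0 pred=T actual=N -> ctr[0]=1
Ev 7: PC=2 idx=2 pred=N actual=T -> ctr[2]=2
Ev 8: PC=3 idx=0 pred=N actual=N -> ctr[0]=0
Ev 9: PC=3 idx=0 pred=N actual=T -> ctr[0]=1
Ev 10: PC=0 idx=0 pred=N actual=T -> ctr[0]=2
Ev 11: PC=2 idx=2 pred=T actual=N -> ctr[2]=1
Ev 12: PC=3 idx=0 pred=T actual=T -> ctr[0]=3

Answer: T T T T T T N N N N T T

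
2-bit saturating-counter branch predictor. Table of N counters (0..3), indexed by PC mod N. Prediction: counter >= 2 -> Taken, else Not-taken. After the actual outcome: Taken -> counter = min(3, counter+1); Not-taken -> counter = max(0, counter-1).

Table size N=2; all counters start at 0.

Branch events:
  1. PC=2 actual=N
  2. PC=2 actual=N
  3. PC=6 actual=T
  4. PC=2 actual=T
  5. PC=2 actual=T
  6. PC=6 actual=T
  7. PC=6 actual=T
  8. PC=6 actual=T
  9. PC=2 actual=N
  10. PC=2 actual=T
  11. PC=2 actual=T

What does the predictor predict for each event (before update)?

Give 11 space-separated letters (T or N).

Ev 1: PC=2 idx=0 pred=N actual=N -> ctr[0]=0
Ev 2: PC=2 idx=0 pred=N actual=N -> ctr[0]=0
Ev 3: PC=6 idx=0 pred=N actual=T -> ctr[0]=1
Ev 4: PC=2 idx=0 pred=N actual=T -> ctr[0]=2
Ev 5: PC=2 idx=0 pred=T actual=T -> ctr[0]=3
Ev 6: PC=6 idx=0 pred=T actual=T -> ctr[0]=3
Ev 7: PC=6 idx=0 pred=T actual=T -> ctr[0]=3
Ev 8: PC=6 idx=0 pred=T actual=T -> ctr[0]=3
Ev 9: PC=2 idx=0 pred=T actual=N -> ctr[0]=2
Ev 10: PC=2 idx=0 pred=T actual=T -> ctr[0]=3
Ev 11: PC=2 idx=0 pred=T actual=T -> ctr[0]=3

Answer: N N N N T T T T T T T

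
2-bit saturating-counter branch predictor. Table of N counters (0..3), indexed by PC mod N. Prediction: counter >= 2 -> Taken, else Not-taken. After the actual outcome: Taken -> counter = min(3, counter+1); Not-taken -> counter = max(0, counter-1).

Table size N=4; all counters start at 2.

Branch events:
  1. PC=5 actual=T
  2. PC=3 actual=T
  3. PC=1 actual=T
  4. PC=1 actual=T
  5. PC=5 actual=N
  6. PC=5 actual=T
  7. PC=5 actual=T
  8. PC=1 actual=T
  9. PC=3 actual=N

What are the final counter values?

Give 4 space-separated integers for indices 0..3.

Ev 1: PC=5 idx=1 pred=T actual=T -> ctr[1]=3
Ev 2: PC=3 idx=3 pred=T actual=T -> ctr[3]=3
Ev 3: PC=1 idx=1 pred=T actual=T -> ctr[1]=3
Ev 4: PC=1 idx=1 pred=T actual=T -> ctr[1]=3
Ev 5: PC=5 idx=1 pred=T actual=N -> ctr[1]=2
Ev 6: PC=5 idx=1 pred=T actual=T -> ctr[1]=3
Ev 7: PC=5 idx=1 pred=T actual=T -> ctr[1]=3
Ev 8: PC=1 idx=1 pred=T actual=T -> ctr[1]=3
Ev 9: PC=3 idx=3 pred=T actual=N -> ctr[3]=2

Answer: 2 3 2 2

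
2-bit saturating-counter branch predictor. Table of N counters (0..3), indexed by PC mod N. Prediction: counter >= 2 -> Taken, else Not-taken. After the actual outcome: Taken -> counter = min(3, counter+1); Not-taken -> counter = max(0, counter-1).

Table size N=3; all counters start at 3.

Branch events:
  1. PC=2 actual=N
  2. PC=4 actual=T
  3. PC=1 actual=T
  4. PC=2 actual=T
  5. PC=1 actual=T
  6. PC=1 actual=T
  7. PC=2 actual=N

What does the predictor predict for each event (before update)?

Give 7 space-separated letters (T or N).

Answer: T T T T T T T

Derivation:
Ev 1: PC=2 idx=2 pred=T actual=N -> ctr[2]=2
Ev 2: PC=4 idx=1 pred=T actual=T -> ctr[1]=3
Ev 3: PC=1 idx=1 pred=T actual=T -> ctr[1]=3
Ev 4: PC=2 idx=2 pred=T actual=T -> ctr[2]=3
Ev 5: PC=1 idx=1 pred=T actual=T -> ctr[1]=3
Ev 6: PC=1 idx=1 pred=T actual=T -> ctr[1]=3
Ev 7: PC=2 idx=2 pred=T actual=N -> ctr[2]=2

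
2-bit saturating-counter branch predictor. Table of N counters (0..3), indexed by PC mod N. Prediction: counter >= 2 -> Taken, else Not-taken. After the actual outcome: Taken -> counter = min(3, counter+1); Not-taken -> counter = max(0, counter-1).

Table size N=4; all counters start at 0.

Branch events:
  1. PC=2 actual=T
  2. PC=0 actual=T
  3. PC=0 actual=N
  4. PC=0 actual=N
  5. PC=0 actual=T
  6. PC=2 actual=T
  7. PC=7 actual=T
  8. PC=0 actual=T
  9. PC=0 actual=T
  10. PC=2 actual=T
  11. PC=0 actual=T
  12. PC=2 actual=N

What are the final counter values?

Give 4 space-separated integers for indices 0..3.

Answer: 3 0 2 1

Derivation:
Ev 1: PC=2 idx=2 pred=N actual=T -> ctr[2]=1
Ev 2: PC=0 idx=0 pred=N actual=T -> ctr[0]=1
Ev 3: PC=0 idx=0 pred=N actual=N -> ctr[0]=0
Ev 4: PC=0 idx=0 pred=N actual=N -> ctr[0]=0
Ev 5: PC=0 idx=0 pred=N actual=T -> ctr[0]=1
Ev 6: PC=2 idx=2 pred=N actual=T -> ctr[2]=2
Ev 7: PC=7 idx=3 pred=N actual=T -> ctr[3]=1
Ev 8: PC=0 idx=0 pred=N actual=T -> ctr[0]=2
Ev 9: PC=0 idx=0 pred=T actual=T -> ctr[0]=3
Ev 10: PC=2 idx=2 pred=T actual=T -> ctr[2]=3
Ev 11: PC=0 idx=0 pred=T actual=T -> ctr[0]=3
Ev 12: PC=2 idx=2 pred=T actual=N -> ctr[2]=2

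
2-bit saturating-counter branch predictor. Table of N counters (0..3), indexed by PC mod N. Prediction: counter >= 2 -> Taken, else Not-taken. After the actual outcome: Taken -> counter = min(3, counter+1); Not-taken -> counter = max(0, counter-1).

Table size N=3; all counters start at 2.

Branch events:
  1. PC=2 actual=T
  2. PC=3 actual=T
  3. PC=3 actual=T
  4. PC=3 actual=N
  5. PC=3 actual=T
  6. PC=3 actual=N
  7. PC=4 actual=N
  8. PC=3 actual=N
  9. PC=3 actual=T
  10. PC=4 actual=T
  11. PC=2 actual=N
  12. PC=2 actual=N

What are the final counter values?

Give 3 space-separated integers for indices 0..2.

Ev 1: PC=2 idx=2 pred=T actual=T -> ctr[2]=3
Ev 2: PC=3 idx=0 pred=T actual=T -> ctr[0]=3
Ev 3: PC=3 idx=0 pred=T actual=T -> ctr[0]=3
Ev 4: PC=3 idx=0 pred=T actual=N -> ctr[0]=2
Ev 5: PC=3 idx=0 pred=T actual=T -> ctr[0]=3
Ev 6: PC=3 idx=0 pred=T actual=N -> ctr[0]=2
Ev 7: PC=4 idx=1 pred=T actual=N -> ctr[1]=1
Ev 8: PC=3 idx=0 pred=T actual=N -> ctr[0]=1
Ev 9: PC=3 idx=0 pred=N actual=T -> ctr[0]=2
Ev 10: PC=4 idx=1 pred=N actual=T -> ctr[1]=2
Ev 11: PC=2 idx=2 pred=T actual=N -> ctr[2]=2
Ev 12: PC=2 idx=2 pred=T actual=N -> ctr[2]=1

Answer: 2 2 1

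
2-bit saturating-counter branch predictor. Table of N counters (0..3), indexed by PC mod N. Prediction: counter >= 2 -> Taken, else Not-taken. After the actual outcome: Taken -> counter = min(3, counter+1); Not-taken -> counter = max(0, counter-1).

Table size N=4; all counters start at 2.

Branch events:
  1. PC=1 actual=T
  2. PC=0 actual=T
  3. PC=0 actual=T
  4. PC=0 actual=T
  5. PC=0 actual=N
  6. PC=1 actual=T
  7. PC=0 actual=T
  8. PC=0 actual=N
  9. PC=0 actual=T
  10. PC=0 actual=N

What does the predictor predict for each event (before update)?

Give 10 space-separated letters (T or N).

Ev 1: PC=1 idx=1 pred=T actual=T -> ctr[1]=3
Ev 2: PC=0 idx=0 pred=T actual=T -> ctr[0]=3
Ev 3: PC=0 idx=0 pred=T actual=T -> ctr[0]=3
Ev 4: PC=0 idx=0 pred=T actual=T -> ctr[0]=3
Ev 5: PC=0 idx=0 pred=T actual=N -> ctr[0]=2
Ev 6: PC=1 idx=1 pred=T actual=T -> ctr[1]=3
Ev 7: PC=0 idx=0 pred=T actual=T -> ctr[0]=3
Ev 8: PC=0 idx=0 pred=T actual=N -> ctr[0]=2
Ev 9: PC=0 idx=0 pred=T actual=T -> ctr[0]=3
Ev 10: PC=0 idx=0 pred=T actual=N -> ctr[0]=2

Answer: T T T T T T T T T T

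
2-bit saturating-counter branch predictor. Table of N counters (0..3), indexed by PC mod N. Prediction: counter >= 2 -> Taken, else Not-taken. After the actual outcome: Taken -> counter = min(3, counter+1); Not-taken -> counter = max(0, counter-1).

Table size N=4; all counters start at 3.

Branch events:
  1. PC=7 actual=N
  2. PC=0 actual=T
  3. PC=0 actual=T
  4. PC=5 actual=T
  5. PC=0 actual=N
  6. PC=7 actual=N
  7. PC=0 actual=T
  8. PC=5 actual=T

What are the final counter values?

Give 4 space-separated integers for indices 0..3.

Answer: 3 3 3 1

Derivation:
Ev 1: PC=7 idx=3 pred=T actual=N -> ctr[3]=2
Ev 2: PC=0 idx=0 pred=T actual=T -> ctr[0]=3
Ev 3: PC=0 idx=0 pred=T actual=T -> ctr[0]=3
Ev 4: PC=5 idx=1 pred=T actual=T -> ctr[1]=3
Ev 5: PC=0 idx=0 pred=T actual=N -> ctr[0]=2
Ev 6: PC=7 idx=3 pred=T actual=N -> ctr[3]=1
Ev 7: PC=0 idx=0 pred=T actual=T -> ctr[0]=3
Ev 8: PC=5 idx=1 pred=T actual=T -> ctr[1]=3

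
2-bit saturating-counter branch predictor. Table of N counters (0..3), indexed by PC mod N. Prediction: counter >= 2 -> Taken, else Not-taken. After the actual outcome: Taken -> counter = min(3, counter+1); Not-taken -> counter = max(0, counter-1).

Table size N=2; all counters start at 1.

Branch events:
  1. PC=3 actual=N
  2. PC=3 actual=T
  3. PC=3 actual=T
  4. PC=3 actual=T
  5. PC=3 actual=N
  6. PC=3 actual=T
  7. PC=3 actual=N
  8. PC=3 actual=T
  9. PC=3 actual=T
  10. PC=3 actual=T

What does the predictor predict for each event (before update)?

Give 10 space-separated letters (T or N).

Answer: N N N T T T T T T T

Derivation:
Ev 1: PC=3 idx=1 pred=N actual=N -> ctr[1]=0
Ev 2: PC=3 idx=1 pred=N actual=T -> ctr[1]=1
Ev 3: PC=3 idx=1 pred=N actual=T -> ctr[1]=2
Ev 4: PC=3 idx=1 pred=T actual=T -> ctr[1]=3
Ev 5: PC=3 idx=1 pred=T actual=N -> ctr[1]=2
Ev 6: PC=3 idx=1 pred=T actual=T -> ctr[1]=3
Ev 7: PC=3 idx=1 pred=T actual=N -> ctr[1]=2
Ev 8: PC=3 idx=1 pred=T actual=T -> ctr[1]=3
Ev 9: PC=3 idx=1 pred=T actual=T -> ctr[1]=3
Ev 10: PC=3 idx=1 pred=T actual=T -> ctr[1]=3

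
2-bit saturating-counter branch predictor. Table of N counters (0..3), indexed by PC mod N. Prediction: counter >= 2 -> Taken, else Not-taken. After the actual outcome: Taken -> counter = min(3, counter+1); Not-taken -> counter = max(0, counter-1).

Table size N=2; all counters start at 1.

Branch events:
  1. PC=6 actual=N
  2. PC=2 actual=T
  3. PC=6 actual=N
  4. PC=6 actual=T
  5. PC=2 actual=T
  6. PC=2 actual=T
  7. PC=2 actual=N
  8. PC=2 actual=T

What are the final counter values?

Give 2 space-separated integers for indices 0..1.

Ev 1: PC=6 idx=0 pred=N actual=N -> ctr[0]=0
Ev 2: PC=2 idx=0 pred=N actual=T -> ctr[0]=1
Ev 3: PC=6 idx=0 pred=N actual=N -> ctr[0]=0
Ev 4: PC=6 idx=0 pred=N actual=T -> ctr[0]=1
Ev 5: PC=2 idx=0 pred=N actual=T -> ctr[0]=2
Ev 6: PC=2 idx=0 pred=T actual=T -> ctr[0]=3
Ev 7: PC=2 idx=0 pred=T actual=N -> ctr[0]=2
Ev 8: PC=2 idx=0 pred=T actual=T -> ctr[0]=3

Answer: 3 1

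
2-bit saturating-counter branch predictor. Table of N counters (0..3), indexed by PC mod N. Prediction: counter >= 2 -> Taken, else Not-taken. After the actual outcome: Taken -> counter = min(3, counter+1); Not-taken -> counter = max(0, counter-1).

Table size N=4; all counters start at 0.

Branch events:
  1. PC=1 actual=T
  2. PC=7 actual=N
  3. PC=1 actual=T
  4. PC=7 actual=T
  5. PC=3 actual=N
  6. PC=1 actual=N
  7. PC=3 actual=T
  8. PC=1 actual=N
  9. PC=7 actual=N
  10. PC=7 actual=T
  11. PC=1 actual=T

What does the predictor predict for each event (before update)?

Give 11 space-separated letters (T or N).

Ev 1: PC=1 idx=1 pred=N actual=T -> ctr[1]=1
Ev 2: PC=7 idx=3 pred=N actual=N -> ctr[3]=0
Ev 3: PC=1 idx=1 pred=N actual=T -> ctr[1]=2
Ev 4: PC=7 idx=3 pred=N actual=T -> ctr[3]=1
Ev 5: PC=3 idx=3 pred=N actual=N -> ctr[3]=0
Ev 6: PC=1 idx=1 pred=T actual=N -> ctr[1]=1
Ev 7: PC=3 idx=3 pred=N actual=T -> ctr[3]=1
Ev 8: PC=1 idx=1 pred=N actual=N -> ctr[1]=0
Ev 9: PC=7 idx=3 pred=N actual=N -> ctr[3]=0
Ev 10: PC=7 idx=3 pred=N actual=T -> ctr[3]=1
Ev 11: PC=1 idx=1 pred=N actual=T -> ctr[1]=1

Answer: N N N N N T N N N N N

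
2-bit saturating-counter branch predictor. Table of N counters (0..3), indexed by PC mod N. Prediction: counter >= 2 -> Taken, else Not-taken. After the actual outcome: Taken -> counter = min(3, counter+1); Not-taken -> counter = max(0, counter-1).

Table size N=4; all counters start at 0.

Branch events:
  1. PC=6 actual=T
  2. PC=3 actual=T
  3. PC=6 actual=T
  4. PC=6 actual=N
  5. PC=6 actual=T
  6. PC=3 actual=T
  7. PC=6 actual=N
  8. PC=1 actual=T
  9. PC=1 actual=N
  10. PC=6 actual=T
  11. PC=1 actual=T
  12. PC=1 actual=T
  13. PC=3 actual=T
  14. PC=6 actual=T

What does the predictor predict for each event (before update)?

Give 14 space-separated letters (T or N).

Ev 1: PC=6 idx=2 pred=N actual=T -> ctr[2]=1
Ev 2: PC=3 idx=3 pred=N actual=T -> ctr[3]=1
Ev 3: PC=6 idx=2 pred=N actual=T -> ctr[2]=2
Ev 4: PC=6 idx=2 pred=T actual=N -> ctr[2]=1
Ev 5: PC=6 idx=2 pred=N actual=T -> ctr[2]=2
Ev 6: PC=3 idx=3 pred=N actual=T -> ctr[3]=2
Ev 7: PC=6 idx=2 pred=T actual=N -> ctr[2]=1
Ev 8: PC=1 idx=1 pred=N actual=T -> ctr[1]=1
Ev 9: PC=1 idx=1 pred=N actual=N -> ctr[1]=0
Ev 10: PC=6 idx=2 pred=N actual=T -> ctr[2]=2
Ev 11: PC=1 idx=1 pred=N actual=T -> ctr[1]=1
Ev 12: PC=1 idx=1 pred=N actual=T -> ctr[1]=2
Ev 13: PC=3 idx=3 pred=T actual=T -> ctr[3]=3
Ev 14: PC=6 idx=2 pred=T actual=T -> ctr[2]=3

Answer: N N N T N N T N N N N N T T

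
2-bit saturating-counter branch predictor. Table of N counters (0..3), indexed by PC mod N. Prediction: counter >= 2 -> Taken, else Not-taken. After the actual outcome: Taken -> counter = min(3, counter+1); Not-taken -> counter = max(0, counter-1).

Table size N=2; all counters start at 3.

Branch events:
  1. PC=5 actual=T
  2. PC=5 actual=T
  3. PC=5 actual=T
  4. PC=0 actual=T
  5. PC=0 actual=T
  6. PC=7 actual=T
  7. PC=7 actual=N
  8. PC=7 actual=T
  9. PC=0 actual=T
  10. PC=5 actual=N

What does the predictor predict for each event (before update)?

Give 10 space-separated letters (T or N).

Ev 1: PC=5 idx=1 pred=T actual=T -> ctr[1]=3
Ev 2: PC=5 idx=1 pred=T actual=T -> ctr[1]=3
Ev 3: PC=5 idx=1 pred=T actual=T -> ctr[1]=3
Ev 4: PC=0 idx=0 pred=T actual=T -> ctr[0]=3
Ev 5: PC=0 idx=0 pred=T actual=T -> ctr[0]=3
Ev 6: PC=7 idx=1 pred=T actual=T -> ctr[1]=3
Ev 7: PC=7 idx=1 pred=T actual=N -> ctr[1]=2
Ev 8: PC=7 idx=1 pred=T actual=T -> ctr[1]=3
Ev 9: PC=0 idx=0 pred=T actual=T -> ctr[0]=3
Ev 10: PC=5 idx=1 pred=T actual=N -> ctr[1]=2

Answer: T T T T T T T T T T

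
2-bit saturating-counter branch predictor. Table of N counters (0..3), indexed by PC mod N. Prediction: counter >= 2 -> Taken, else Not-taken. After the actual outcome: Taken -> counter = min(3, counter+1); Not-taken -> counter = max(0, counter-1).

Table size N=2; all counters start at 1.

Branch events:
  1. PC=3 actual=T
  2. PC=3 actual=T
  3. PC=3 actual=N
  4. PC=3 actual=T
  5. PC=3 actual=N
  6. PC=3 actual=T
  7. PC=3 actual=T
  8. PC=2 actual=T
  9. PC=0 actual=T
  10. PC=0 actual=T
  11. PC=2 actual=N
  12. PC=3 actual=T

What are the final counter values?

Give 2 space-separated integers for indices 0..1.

Ev 1: PC=3 idx=1 pred=N actual=T -> ctr[1]=2
Ev 2: PC=3 idx=1 pred=T actual=T -> ctr[1]=3
Ev 3: PC=3 idx=1 pred=T actual=N -> ctr[1]=2
Ev 4: PC=3 idx=1 pred=T actual=T -> ctr[1]=3
Ev 5: PC=3 idx=1 pred=T actual=N -> ctr[1]=2
Ev 6: PC=3 idx=1 pred=T actual=T -> ctr[1]=3
Ev 7: PC=3 idx=1 pred=T actual=T -> ctr[1]=3
Ev 8: PC=2 idx=0 pred=N actual=T -> ctr[0]=2
Ev 9: PC=0 idx=0 pred=T actual=T -> ctr[0]=3
Ev 10: PC=0 idx=0 pred=T actual=T -> ctr[0]=3
Ev 11: PC=2 idx=0 pred=T actual=N -> ctr[0]=2
Ev 12: PC=3 idx=1 pred=T actual=T -> ctr[1]=3

Answer: 2 3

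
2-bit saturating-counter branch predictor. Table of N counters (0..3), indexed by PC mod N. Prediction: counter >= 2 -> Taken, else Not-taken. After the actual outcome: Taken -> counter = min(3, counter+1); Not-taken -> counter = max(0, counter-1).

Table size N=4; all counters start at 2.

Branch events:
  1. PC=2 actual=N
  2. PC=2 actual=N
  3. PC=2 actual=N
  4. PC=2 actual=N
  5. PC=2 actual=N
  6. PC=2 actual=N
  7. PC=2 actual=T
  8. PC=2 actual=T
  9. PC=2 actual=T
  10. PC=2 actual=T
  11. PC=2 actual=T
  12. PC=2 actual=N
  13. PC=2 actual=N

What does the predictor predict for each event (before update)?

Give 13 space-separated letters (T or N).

Answer: T N N N N N N N T T T T T

Derivation:
Ev 1: PC=2 idx=2 pred=T actual=N -> ctr[2]=1
Ev 2: PC=2 idx=2 pred=N actual=N -> ctr[2]=0
Ev 3: PC=2 idx=2 pred=N actual=N -> ctr[2]=0
Ev 4: PC=2 idx=2 pred=N actual=N -> ctr[2]=0
Ev 5: PC=2 idx=2 pred=N actual=N -> ctr[2]=0
Ev 6: PC=2 idx=2 pred=N actual=N -> ctr[2]=0
Ev 7: PC=2 idx=2 pred=N actual=T -> ctr[2]=1
Ev 8: PC=2 idx=2 pred=N actual=T -> ctr[2]=2
Ev 9: PC=2 idx=2 pred=T actual=T -> ctr[2]=3
Ev 10: PC=2 idx=2 pred=T actual=T -> ctr[2]=3
Ev 11: PC=2 idx=2 pred=T actual=T -> ctr[2]=3
Ev 12: PC=2 idx=2 pred=T actual=N -> ctr[2]=2
Ev 13: PC=2 idx=2 pred=T actual=N -> ctr[2]=1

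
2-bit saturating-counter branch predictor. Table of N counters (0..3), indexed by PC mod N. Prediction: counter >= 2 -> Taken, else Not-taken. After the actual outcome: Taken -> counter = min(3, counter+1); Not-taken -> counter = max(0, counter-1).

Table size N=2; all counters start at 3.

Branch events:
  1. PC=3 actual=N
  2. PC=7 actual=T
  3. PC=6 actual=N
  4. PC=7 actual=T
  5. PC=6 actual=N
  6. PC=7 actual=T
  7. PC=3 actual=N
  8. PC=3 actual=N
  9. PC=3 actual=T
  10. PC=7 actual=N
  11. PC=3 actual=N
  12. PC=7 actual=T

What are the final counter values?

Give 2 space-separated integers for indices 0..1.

Answer: 1 1

Derivation:
Ev 1: PC=3 idx=1 pred=T actual=N -> ctr[1]=2
Ev 2: PC=7 idx=1 pred=T actual=T -> ctr[1]=3
Ev 3: PC=6 idx=0 pred=T actual=N -> ctr[0]=2
Ev 4: PC=7 idx=1 pred=T actual=T -> ctr[1]=3
Ev 5: PC=6 idx=0 pred=T actual=N -> ctr[0]=1
Ev 6: PC=7 idx=1 pred=T actual=T -> ctr[1]=3
Ev 7: PC=3 idx=1 pred=T actual=N -> ctr[1]=2
Ev 8: PC=3 idx=1 pred=T actual=N -> ctr[1]=1
Ev 9: PC=3 idx=1 pred=N actual=T -> ctr[1]=2
Ev 10: PC=7 idx=1 pred=T actual=N -> ctr[1]=1
Ev 11: PC=3 idx=1 pred=N actual=N -> ctr[1]=0
Ev 12: PC=7 idx=1 pred=N actual=T -> ctr[1]=1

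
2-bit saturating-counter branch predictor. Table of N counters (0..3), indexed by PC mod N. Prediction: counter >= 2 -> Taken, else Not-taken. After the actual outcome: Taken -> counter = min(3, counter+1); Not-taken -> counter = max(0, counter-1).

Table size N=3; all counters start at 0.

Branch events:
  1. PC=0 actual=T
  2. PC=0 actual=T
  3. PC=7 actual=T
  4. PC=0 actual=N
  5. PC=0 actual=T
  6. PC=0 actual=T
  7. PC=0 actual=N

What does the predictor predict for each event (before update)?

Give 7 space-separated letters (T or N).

Answer: N N N T N T T

Derivation:
Ev 1: PC=0 idx=0 pred=N actual=T -> ctr[0]=1
Ev 2: PC=0 idx=0 pred=N actual=T -> ctr[0]=2
Ev 3: PC=7 idx=1 pred=N actual=T -> ctr[1]=1
Ev 4: PC=0 idx=0 pred=T actual=N -> ctr[0]=1
Ev 5: PC=0 idx=0 pred=N actual=T -> ctr[0]=2
Ev 6: PC=0 idx=0 pred=T actual=T -> ctr[0]=3
Ev 7: PC=0 idx=0 pred=T actual=N -> ctr[0]=2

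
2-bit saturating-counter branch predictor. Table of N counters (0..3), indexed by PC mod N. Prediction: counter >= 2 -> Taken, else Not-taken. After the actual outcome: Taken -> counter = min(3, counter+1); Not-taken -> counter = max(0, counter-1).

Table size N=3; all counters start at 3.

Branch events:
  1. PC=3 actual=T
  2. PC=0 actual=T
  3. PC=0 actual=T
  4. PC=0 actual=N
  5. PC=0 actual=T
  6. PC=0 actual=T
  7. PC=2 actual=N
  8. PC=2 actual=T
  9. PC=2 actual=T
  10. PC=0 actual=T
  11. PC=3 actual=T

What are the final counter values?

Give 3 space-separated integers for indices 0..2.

Answer: 3 3 3

Derivation:
Ev 1: PC=3 idx=0 pred=T actual=T -> ctr[0]=3
Ev 2: PC=0 idx=0 pred=T actual=T -> ctr[0]=3
Ev 3: PC=0 idx=0 pred=T actual=T -> ctr[0]=3
Ev 4: PC=0 idx=0 pred=T actual=N -> ctr[0]=2
Ev 5: PC=0 idx=0 pred=T actual=T -> ctr[0]=3
Ev 6: PC=0 idx=0 pred=T actual=T -> ctr[0]=3
Ev 7: PC=2 idx=2 pred=T actual=N -> ctr[2]=2
Ev 8: PC=2 idx=2 pred=T actual=T -> ctr[2]=3
Ev 9: PC=2 idx=2 pred=T actual=T -> ctr[2]=3
Ev 10: PC=0 idx=0 pred=T actual=T -> ctr[0]=3
Ev 11: PC=3 idx=0 pred=T actual=T -> ctr[0]=3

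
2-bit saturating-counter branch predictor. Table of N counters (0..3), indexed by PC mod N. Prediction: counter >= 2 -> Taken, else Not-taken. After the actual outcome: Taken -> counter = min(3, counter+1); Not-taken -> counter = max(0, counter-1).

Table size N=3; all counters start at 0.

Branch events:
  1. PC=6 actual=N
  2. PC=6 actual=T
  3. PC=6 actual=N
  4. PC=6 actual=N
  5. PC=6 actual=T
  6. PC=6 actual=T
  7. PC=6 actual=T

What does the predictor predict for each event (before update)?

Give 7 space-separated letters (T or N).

Ev 1: PC=6 idx=0 pred=N actual=N -> ctr[0]=0
Ev 2: PC=6 idx=0 pred=N actual=T -> ctr[0]=1
Ev 3: PC=6 idx=0 pred=N actual=N -> ctr[0]=0
Ev 4: PC=6 idx=0 pred=N actual=N -> ctr[0]=0
Ev 5: PC=6 idx=0 pred=N actual=T -> ctr[0]=1
Ev 6: PC=6 idx=0 pred=N actual=T -> ctr[0]=2
Ev 7: PC=6 idx=0 pred=T actual=T -> ctr[0]=3

Answer: N N N N N N T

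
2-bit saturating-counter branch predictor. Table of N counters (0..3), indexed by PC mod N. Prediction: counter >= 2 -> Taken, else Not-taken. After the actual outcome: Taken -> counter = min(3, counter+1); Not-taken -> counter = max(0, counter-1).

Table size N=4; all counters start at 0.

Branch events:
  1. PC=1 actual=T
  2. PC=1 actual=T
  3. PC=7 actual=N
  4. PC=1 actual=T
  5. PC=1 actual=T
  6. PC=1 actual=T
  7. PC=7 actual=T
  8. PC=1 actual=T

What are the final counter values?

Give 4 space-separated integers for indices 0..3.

Answer: 0 3 0 1

Derivation:
Ev 1: PC=1 idx=1 pred=N actual=T -> ctr[1]=1
Ev 2: PC=1 idx=1 pred=N actual=T -> ctr[1]=2
Ev 3: PC=7 idx=3 pred=N actual=N -> ctr[3]=0
Ev 4: PC=1 idx=1 pred=T actual=T -> ctr[1]=3
Ev 5: PC=1 idx=1 pred=T actual=T -> ctr[1]=3
Ev 6: PC=1 idx=1 pred=T actual=T -> ctr[1]=3
Ev 7: PC=7 idx=3 pred=N actual=T -> ctr[3]=1
Ev 8: PC=1 idx=1 pred=T actual=T -> ctr[1]=3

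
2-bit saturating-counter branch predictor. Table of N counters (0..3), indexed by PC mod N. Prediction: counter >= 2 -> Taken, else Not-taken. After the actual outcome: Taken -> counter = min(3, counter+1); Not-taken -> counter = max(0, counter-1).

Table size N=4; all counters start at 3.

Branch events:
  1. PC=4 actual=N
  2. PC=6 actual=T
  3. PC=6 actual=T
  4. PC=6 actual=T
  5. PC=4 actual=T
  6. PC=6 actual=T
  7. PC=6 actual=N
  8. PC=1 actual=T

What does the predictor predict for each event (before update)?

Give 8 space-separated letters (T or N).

Ev 1: PC=4 idx=0 pred=T actual=N -> ctr[0]=2
Ev 2: PC=6 idx=2 pred=T actual=T -> ctr[2]=3
Ev 3: PC=6 idx=2 pred=T actual=T -> ctr[2]=3
Ev 4: PC=6 idx=2 pred=T actual=T -> ctr[2]=3
Ev 5: PC=4 idx=0 pred=T actual=T -> ctr[0]=3
Ev 6: PC=6 idx=2 pred=T actual=T -> ctr[2]=3
Ev 7: PC=6 idx=2 pred=T actual=N -> ctr[2]=2
Ev 8: PC=1 idx=1 pred=T actual=T -> ctr[1]=3

Answer: T T T T T T T T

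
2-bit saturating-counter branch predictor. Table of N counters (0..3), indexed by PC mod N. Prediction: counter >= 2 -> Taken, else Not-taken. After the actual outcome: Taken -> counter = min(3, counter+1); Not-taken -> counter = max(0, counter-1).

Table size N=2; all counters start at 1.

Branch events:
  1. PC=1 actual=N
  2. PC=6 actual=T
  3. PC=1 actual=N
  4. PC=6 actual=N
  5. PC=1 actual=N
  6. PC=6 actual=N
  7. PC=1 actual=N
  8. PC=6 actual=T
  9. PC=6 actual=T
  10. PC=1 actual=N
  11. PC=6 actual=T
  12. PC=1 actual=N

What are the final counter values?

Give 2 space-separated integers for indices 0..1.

Ev 1: PC=1 idx=1 pred=N actual=N -> ctr[1]=0
Ev 2: PC=6 idx=0 pred=N actual=T -> ctr[0]=2
Ev 3: PC=1 idx=1 pred=N actual=N -> ctr[1]=0
Ev 4: PC=6 idx=0 pred=T actual=N -> ctr[0]=1
Ev 5: PC=1 idx=1 pred=N actual=N -> ctr[1]=0
Ev 6: PC=6 idx=0 pred=N actual=N -> ctr[0]=0
Ev 7: PC=1 idx=1 pred=N actual=N -> ctr[1]=0
Ev 8: PC=6 idx=0 pred=N actual=T -> ctr[0]=1
Ev 9: PC=6 idx=0 pred=N actual=T -> ctr[0]=2
Ev 10: PC=1 idx=1 pred=N actual=N -> ctr[1]=0
Ev 11: PC=6 idx=0 pred=T actual=T -> ctr[0]=3
Ev 12: PC=1 idx=1 pred=N actual=N -> ctr[1]=0

Answer: 3 0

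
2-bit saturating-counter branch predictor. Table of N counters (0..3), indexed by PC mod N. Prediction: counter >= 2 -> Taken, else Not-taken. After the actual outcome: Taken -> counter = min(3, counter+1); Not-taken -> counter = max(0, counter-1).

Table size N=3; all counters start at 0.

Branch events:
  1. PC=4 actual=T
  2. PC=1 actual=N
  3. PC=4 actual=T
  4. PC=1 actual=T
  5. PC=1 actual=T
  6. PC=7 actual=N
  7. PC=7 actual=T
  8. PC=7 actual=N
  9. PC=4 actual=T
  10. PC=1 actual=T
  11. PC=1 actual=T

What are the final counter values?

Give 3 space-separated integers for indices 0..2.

Ev 1: PC=4 idx=1 pred=N actual=T -> ctr[1]=1
Ev 2: PC=1 idx=1 pred=N actual=N -> ctr[1]=0
Ev 3: PC=4 idx=1 pred=N actual=T -> ctr[1]=1
Ev 4: PC=1 idx=1 pred=N actual=T -> ctr[1]=2
Ev 5: PC=1 idx=1 pred=T actual=T -> ctr[1]=3
Ev 6: PC=7 idx=1 pred=T actual=N -> ctr[1]=2
Ev 7: PC=7 idx=1 pred=T actual=T -> ctr[1]=3
Ev 8: PC=7 idx=1 pred=T actual=N -> ctr[1]=2
Ev 9: PC=4 idx=1 pred=T actual=T -> ctr[1]=3
Ev 10: PC=1 idx=1 pred=T actual=T -> ctr[1]=3
Ev 11: PC=1 idx=1 pred=T actual=T -> ctr[1]=3

Answer: 0 3 0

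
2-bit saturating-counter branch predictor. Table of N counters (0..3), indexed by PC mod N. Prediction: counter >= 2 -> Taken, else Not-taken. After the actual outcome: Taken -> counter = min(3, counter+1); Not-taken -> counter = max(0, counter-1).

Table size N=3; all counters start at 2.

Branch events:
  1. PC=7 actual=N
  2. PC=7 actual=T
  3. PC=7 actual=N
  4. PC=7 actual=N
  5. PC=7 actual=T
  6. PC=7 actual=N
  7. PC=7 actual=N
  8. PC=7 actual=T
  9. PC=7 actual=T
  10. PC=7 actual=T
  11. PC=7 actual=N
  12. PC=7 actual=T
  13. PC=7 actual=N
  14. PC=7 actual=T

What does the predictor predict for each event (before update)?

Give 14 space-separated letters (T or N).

Answer: T N T N N N N N N T T T T T

Derivation:
Ev 1: PC=7 idx=1 pred=T actual=N -> ctr[1]=1
Ev 2: PC=7 idx=1 pred=N actual=T -> ctr[1]=2
Ev 3: PC=7 idx=1 pred=T actual=N -> ctr[1]=1
Ev 4: PC=7 idx=1 pred=N actual=N -> ctr[1]=0
Ev 5: PC=7 idx=1 pred=N actual=T -> ctr[1]=1
Ev 6: PC=7 idx=1 pred=N actual=N -> ctr[1]=0
Ev 7: PC=7 idx=1 pred=N actual=N -> ctr[1]=0
Ev 8: PC=7 idx=1 pred=N actual=T -> ctr[1]=1
Ev 9: PC=7 idx=1 pred=N actual=T -> ctr[1]=2
Ev 10: PC=7 idx=1 pred=T actual=T -> ctr[1]=3
Ev 11: PC=7 idx=1 pred=T actual=N -> ctr[1]=2
Ev 12: PC=7 idx=1 pred=T actual=T -> ctr[1]=3
Ev 13: PC=7 idx=1 pred=T actual=N -> ctr[1]=2
Ev 14: PC=7 idx=1 pred=T actual=T -> ctr[1]=3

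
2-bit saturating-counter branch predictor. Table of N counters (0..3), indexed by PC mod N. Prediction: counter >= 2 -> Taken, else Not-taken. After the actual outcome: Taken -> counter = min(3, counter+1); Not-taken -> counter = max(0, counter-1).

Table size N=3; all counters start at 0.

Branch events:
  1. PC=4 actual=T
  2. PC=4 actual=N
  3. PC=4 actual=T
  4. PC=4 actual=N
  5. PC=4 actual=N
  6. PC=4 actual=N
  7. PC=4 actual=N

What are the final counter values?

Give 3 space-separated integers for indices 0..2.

Answer: 0 0 0

Derivation:
Ev 1: PC=4 idx=1 pred=N actual=T -> ctr[1]=1
Ev 2: PC=4 idx=1 pred=N actual=N -> ctr[1]=0
Ev 3: PC=4 idx=1 pred=N actual=T -> ctr[1]=1
Ev 4: PC=4 idx=1 pred=N actual=N -> ctr[1]=0
Ev 5: PC=4 idx=1 pred=N actual=N -> ctr[1]=0
Ev 6: PC=4 idx=1 pred=N actual=N -> ctr[1]=0
Ev 7: PC=4 idx=1 pred=N actual=N -> ctr[1]=0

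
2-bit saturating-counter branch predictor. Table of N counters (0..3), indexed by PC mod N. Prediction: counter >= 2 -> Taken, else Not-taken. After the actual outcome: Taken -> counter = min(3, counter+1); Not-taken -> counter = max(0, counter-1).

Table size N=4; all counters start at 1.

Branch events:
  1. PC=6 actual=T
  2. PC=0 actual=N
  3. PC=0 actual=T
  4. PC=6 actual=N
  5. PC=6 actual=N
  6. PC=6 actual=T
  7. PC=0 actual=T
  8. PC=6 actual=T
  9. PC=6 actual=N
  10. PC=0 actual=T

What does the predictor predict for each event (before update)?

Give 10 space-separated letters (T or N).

Ev 1: PC=6 idx=2 pred=N actual=T -> ctr[2]=2
Ev 2: PC=0 idx=0 pred=N actual=N -> ctr[0]=0
Ev 3: PC=0 idx=0 pred=N actual=T -> ctr[0]=1
Ev 4: PC=6 idx=2 pred=T actual=N -> ctr[2]=1
Ev 5: PC=6 idx=2 pred=N actual=N -> ctr[2]=0
Ev 6: PC=6 idx=2 pred=N actual=T -> ctr[2]=1
Ev 7: PC=0 idx=0 pred=N actual=T -> ctr[0]=2
Ev 8: PC=6 idx=2 pred=N actual=T -> ctr[2]=2
Ev 9: PC=6 idx=2 pred=T actual=N -> ctr[2]=1
Ev 10: PC=0 idx=0 pred=T actual=T -> ctr[0]=3

Answer: N N N T N N N N T T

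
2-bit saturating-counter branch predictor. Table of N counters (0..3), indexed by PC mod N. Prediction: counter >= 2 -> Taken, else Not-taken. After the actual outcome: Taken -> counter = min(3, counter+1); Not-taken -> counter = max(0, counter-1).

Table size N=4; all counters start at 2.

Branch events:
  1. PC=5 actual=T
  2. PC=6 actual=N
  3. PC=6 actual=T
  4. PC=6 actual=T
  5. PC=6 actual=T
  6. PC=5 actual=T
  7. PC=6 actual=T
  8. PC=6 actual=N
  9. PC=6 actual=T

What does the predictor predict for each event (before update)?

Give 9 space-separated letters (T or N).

Ev 1: PC=5 idx=1 pred=T actual=T -> ctr[1]=3
Ev 2: PC=6 idx=2 pred=T actual=N -> ctr[2]=1
Ev 3: PC=6 idx=2 pred=N actual=T -> ctr[2]=2
Ev 4: PC=6 idx=2 pred=T actual=T -> ctr[2]=3
Ev 5: PC=6 idx=2 pred=T actual=T -> ctr[2]=3
Ev 6: PC=5 idx=1 pred=T actual=T -> ctr[1]=3
Ev 7: PC=6 idx=2 pred=T actual=T -> ctr[2]=3
Ev 8: PC=6 idx=2 pred=T actual=N -> ctr[2]=2
Ev 9: PC=6 idx=2 pred=T actual=T -> ctr[2]=3

Answer: T T N T T T T T T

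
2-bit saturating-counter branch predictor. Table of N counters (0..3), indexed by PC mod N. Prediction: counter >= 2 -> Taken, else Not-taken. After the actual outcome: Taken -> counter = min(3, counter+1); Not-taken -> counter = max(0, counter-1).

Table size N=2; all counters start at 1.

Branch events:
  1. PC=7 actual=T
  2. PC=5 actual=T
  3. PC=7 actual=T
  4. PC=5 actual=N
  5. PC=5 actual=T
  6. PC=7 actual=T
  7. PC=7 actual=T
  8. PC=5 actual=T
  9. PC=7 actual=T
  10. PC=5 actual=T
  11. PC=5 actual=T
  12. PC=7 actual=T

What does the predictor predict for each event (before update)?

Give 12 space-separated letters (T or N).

Ev 1: PC=7 idx=1 pred=N actual=T -> ctr[1]=2
Ev 2: PC=5 idx=1 pred=T actual=T -> ctr[1]=3
Ev 3: PC=7 idx=1 pred=T actual=T -> ctr[1]=3
Ev 4: PC=5 idx=1 pred=T actual=N -> ctr[1]=2
Ev 5: PC=5 idx=1 pred=T actual=T -> ctr[1]=3
Ev 6: PC=7 idx=1 pred=T actual=T -> ctr[1]=3
Ev 7: PC=7 idx=1 pred=T actual=T -> ctr[1]=3
Ev 8: PC=5 idx=1 pred=T actual=T -> ctr[1]=3
Ev 9: PC=7 idx=1 pred=T actual=T -> ctr[1]=3
Ev 10: PC=5 idx=1 pred=T actual=T -> ctr[1]=3
Ev 11: PC=5 idx=1 pred=T actual=T -> ctr[1]=3
Ev 12: PC=7 idx=1 pred=T actual=T -> ctr[1]=3

Answer: N T T T T T T T T T T T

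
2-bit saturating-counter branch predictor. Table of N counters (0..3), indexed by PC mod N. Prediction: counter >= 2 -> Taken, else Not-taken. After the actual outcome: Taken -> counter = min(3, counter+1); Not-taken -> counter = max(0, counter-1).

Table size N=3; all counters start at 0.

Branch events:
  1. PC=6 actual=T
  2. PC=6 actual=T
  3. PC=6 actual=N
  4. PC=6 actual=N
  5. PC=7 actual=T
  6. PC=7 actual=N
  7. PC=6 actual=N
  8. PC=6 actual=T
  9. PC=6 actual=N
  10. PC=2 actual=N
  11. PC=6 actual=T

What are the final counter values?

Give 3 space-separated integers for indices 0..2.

Ev 1: PC=6 idx=0 pred=N actual=T -> ctr[0]=1
Ev 2: PC=6 idx=0 pred=N actual=T -> ctr[0]=2
Ev 3: PC=6 idx=0 pred=T actual=N -> ctr[0]=1
Ev 4: PC=6 idx=0 pred=N actual=N -> ctr[0]=0
Ev 5: PC=7 idx=1 pred=N actual=T -> ctr[1]=1
Ev 6: PC=7 idx=1 pred=N actual=N -> ctr[1]=0
Ev 7: PC=6 idx=0 pred=N actual=N -> ctr[0]=0
Ev 8: PC=6 idx=0 pred=N actual=T -> ctr[0]=1
Ev 9: PC=6 idx=0 pred=N actual=N -> ctr[0]=0
Ev 10: PC=2 idx=2 pred=N actual=N -> ctr[2]=0
Ev 11: PC=6 idx=0 pred=N actual=T -> ctr[0]=1

Answer: 1 0 0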